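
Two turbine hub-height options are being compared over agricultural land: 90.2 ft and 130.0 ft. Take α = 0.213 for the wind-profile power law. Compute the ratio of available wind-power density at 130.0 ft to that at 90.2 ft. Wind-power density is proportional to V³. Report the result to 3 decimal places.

Speed ratio: V_B/V_A = (z_B/z_A)^α = (130.0/90.2)^0.213 = (1.4412)^0.213 = 1.08096
Power-density ratio: P_B/P_A = (V_B/V_A)³ = (1.08096)³ = 1.26309

1.263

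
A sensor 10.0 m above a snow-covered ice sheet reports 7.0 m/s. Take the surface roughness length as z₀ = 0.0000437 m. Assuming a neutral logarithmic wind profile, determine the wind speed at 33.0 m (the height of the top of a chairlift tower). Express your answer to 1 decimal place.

7.7 m/s

Log law: V(z) ∝ ln(z/z₀), so V₂/V₁ = ln(z₂/z₀) / ln(z₁/z₀).
ln(33.0/0.0000437) = 13.5347, ln(10.0/0.0000437) = 12.3407
V₂ = 7.0 × 13.5347/12.3407 = 7.0 × 1.0967 = 7.6772 m/s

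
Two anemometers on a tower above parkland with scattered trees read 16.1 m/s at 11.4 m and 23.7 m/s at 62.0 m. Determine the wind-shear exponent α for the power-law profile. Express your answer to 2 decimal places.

α ≈ 0.23

Power law: V₂/V₁ = (z₂/z₁)^α ⇒ α = ln(V₂/V₁) / ln(z₂/z₁)
α = ln(23.7/16.1) / ln(62.0/11.4) = ln(1.4720) / ln(5.4386)
  = 0.38666 / 1.69352 = 0.22831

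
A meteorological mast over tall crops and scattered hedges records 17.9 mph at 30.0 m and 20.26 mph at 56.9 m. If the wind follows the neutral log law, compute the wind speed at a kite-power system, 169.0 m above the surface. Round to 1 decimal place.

24.3 mph

Log law: V ∝ ln(z/z₀). From the pair, with r = V₁/V₂ = 0.88351,
ln z₀ = (ln z₁ − r·ln z₂)/(1 − r) = (3.4012 − 0.88351×4.0413)/0.11649 = -1.4538 → z₀ = 0.2337 m
V₃ = V₁ · ln(z₃/z₀)/ln(z₁/z₀) = 17.9 × 6.5837/4.8550 = 24.2736 mph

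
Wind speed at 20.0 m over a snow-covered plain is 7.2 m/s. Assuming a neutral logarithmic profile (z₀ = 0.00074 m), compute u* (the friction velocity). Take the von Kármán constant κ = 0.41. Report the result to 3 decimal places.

u* ≈ 0.289 m/s

Log law: V(z) = (u*/κ) · ln(z/z₀) ⇒ u* = κ · V / ln(z/z₀)
u* = 0.41 × 7.2 / ln(20.0/0.00074) = 0.41 × 7.2 / 10.2046
   = 2.9520 / 10.2046 = 0.2893 m/s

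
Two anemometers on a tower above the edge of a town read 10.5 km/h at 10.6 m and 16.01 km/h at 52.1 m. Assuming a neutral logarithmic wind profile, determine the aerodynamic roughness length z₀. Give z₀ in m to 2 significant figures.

Log law: V(z) ∝ ln(z/z₀). With r = V₁/V₂ = 10.5/16.01 = 0.65584,
r · ln(z₂/z₀) = ln(z₁/z₀) ⇒ ln z₀ = (ln z₁ − r·ln z₂)/(1 − r)
ln z₀ = (2.36085 − 0.65584×3.95316) / 0.34416 = -0.6735
z₀ = exp(-0.6735) = 0.5099 m

z₀ ≈ 0.51 m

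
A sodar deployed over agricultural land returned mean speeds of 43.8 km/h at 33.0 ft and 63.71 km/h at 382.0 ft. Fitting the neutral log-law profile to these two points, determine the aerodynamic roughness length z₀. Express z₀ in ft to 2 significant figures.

z₀ ≈ 0.15 ft

Log law: V(z) ∝ ln(z/z₀). With r = V₁/V₂ = 43.8/63.71 = 0.68749,
r · ln(z₂/z₀) = ln(z₁/z₀) ⇒ ln z₀ = (ln z₁ − r·ln z₂)/(1 − r)
ln z₀ = (3.49651 − 0.68749×5.94542) / 0.31251 = -1.8909
z₀ = exp(-1.8909) = 0.1509 ft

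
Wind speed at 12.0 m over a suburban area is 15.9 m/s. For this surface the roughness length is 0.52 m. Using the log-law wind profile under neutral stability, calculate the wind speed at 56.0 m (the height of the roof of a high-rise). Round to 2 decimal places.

Log law: V(z) ∝ ln(z/z₀), so V₂/V₁ = ln(z₂/z₀) / ln(z₁/z₀).
ln(56.0/0.52) = 4.6793, ln(12.0/0.52) = 3.1388
V₂ = 15.9 × 4.6793/3.1388 = 15.9 × 1.4908 = 23.7032 m/s

23.70 m/s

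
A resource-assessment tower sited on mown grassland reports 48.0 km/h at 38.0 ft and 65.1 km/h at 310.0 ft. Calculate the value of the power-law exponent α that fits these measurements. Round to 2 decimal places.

Power law: V₂/V₁ = (z₂/z₁)^α ⇒ α = ln(V₂/V₁) / ln(z₂/z₁)
α = ln(65.1/48.0) / ln(310.0/38.0) = ln(1.3562) / ln(8.1579)
  = 0.30472 / 2.09899 = 0.14518

α ≈ 0.15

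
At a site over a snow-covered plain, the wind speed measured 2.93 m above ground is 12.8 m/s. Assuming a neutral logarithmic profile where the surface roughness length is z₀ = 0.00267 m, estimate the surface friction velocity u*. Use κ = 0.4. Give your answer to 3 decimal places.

u* ≈ 0.731 m/s

Log law: V(z) = (u*/κ) · ln(z/z₀) ⇒ u* = κ · V / ln(z/z₀)
u* = 0.4 × 12.8 / ln(2.93/0.00267) = 0.4 × 12.8 / 7.0007
   = 5.1200 / 7.0007 = 0.7314 m/s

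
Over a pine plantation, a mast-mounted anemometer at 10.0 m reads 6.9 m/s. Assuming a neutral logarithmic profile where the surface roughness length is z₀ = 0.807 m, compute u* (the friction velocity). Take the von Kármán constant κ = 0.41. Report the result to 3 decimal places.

u* ≈ 1.124 m/s

Log law: V(z) = (u*/κ) · ln(z/z₀) ⇒ u* = κ · V / ln(z/z₀)
u* = 0.41 × 6.9 / ln(10.0/0.807) = 0.41 × 6.9 / 2.5170
   = 2.8290 / 2.5170 = 1.1239 m/s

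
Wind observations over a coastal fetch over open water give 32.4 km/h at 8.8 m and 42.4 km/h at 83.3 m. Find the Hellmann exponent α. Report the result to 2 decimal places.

Power law: V₂/V₁ = (z₂/z₁)^α ⇒ α = ln(V₂/V₁) / ln(z₂/z₁)
α = ln(42.4/32.4) / ln(83.3/8.8) = ln(1.3086) / ln(9.4659)
  = 0.26899 / 2.24770 = 0.11967

α ≈ 0.12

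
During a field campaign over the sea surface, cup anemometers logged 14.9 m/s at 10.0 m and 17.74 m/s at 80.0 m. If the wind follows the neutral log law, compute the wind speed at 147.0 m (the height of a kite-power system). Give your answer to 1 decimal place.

18.6 m/s

Log law: V ∝ ln(z/z₀). From the pair, with r = V₁/V₂ = 0.83991,
ln z₀ = (ln z₁ − r·ln z₂)/(1 − r) = (2.3026 − 0.83991×4.3820)/0.16009 = -8.6072 → z₀ = 0.0001828 m
V₃ = V₁ · ln(z₃/z₀)/ln(z₁/z₀) = 14.9 × 13.5976/10.9097 = 18.5709 m/s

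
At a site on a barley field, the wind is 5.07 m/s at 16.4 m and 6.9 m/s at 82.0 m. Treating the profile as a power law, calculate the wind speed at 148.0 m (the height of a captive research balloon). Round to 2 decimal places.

7.73 m/s

First find α: α = ln(V₂/V₁)/ln(z₂/z₁) = ln(6.9/5.07)/ln(82.0/16.4) = 0.30818/1.60944 = 0.1915
Extrapolate from 82.0 m to 148.0 m: V₃ = 6.9 × (148.0/82.0)^0.1915 = 6.9 × 1.1197 = 7.7260 m/s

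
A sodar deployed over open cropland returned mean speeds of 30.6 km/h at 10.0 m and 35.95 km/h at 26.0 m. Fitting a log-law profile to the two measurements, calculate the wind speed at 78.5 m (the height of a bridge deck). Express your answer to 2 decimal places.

Log law: V ∝ ln(z/z₀). From the pair, with r = V₁/V₂ = 0.85118,
ln z₀ = (ln z₁ − r·ln z₂)/(1 − r) = (2.3026 − 0.85118×3.2581)/0.14882 = -3.1626 → z₀ = 0.04232 m
V₃ = V₁ · ln(z₃/z₀)/ln(z₁/z₀) = 30.6 × 7.5257/5.4652 = 42.1370 km/h

42.14 km/h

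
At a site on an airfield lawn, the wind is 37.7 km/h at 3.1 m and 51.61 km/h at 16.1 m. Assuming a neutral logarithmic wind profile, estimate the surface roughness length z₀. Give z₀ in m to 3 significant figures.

z₀ ≈ 0.0357 m

Log law: V(z) ∝ ln(z/z₀). With r = V₁/V₂ = 37.7/51.61 = 0.73048,
r · ln(z₂/z₀) = ln(z₁/z₀) ⇒ ln z₀ = (ln z₁ − r·ln z₂)/(1 − r)
ln z₀ = (1.13140 − 0.73048×2.77882) / 0.26952 = -3.3336
z₀ = exp(-3.3336) = 0.03567 m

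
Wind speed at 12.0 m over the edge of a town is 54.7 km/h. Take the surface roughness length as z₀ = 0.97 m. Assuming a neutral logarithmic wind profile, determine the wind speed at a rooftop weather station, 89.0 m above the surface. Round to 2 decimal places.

98.27 km/h

Log law: V(z) ∝ ln(z/z₀), so V₂/V₁ = ln(z₂/z₀) / ln(z₁/z₀).
ln(89.0/0.97) = 4.5191, ln(12.0/0.97) = 2.5154
V₂ = 54.7 × 4.5191/2.5154 = 54.7 × 1.7966 = 98.2738 km/h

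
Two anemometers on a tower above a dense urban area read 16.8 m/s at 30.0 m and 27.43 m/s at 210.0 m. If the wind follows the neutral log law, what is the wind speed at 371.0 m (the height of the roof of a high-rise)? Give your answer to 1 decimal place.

30.5 m/s

Log law: V ∝ ln(z/z₀). From the pair, with r = V₁/V₂ = 0.61247,
ln z₀ = (ln z₁ − r·ln z₂)/(1 − r) = (3.4012 − 0.61247×5.3471)/0.38753 = 0.3258 → z₀ = 1.385 m
V₃ = V₁ · ln(z₃/z₀)/ln(z₁/z₀) = 16.8 × 5.5904/3.0754 = 30.5388 m/s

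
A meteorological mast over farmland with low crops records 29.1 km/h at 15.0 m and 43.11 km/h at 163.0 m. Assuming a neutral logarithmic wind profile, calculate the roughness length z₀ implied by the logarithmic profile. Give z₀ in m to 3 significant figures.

z₀ ≈ 0.106 m

Log law: V(z) ∝ ln(z/z₀). With r = V₁/V₂ = 29.1/43.11 = 0.67502,
r · ln(z₂/z₀) = ln(z₁/z₀) ⇒ ln z₀ = (ln z₁ − r·ln z₂)/(1 − r)
ln z₀ = (2.70805 − 0.67502×5.09375) / 0.32498 = -2.2473
z₀ = exp(-2.2473) = 0.1057 m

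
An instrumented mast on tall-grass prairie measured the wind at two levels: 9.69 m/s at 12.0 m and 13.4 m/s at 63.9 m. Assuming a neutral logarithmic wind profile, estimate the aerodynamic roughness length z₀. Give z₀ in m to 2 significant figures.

Log law: V(z) ∝ ln(z/z₀). With r = V₁/V₂ = 9.69/13.4 = 0.72313,
r · ln(z₂/z₀) = ln(z₁/z₀) ⇒ ln z₀ = (ln z₁ − r·ln z₂)/(1 − r)
ln z₀ = (2.48491 − 0.72313×4.15732) / 0.27687 = -1.8832
z₀ = exp(-1.8832) = 0.1521 m

z₀ ≈ 0.15 m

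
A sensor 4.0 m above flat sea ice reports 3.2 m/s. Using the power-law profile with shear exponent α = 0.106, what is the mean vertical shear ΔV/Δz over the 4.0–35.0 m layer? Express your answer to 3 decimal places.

0.027 m/s/m

Power law: V₂ = V₁ · (z₂/z₁)^α = 3.2 × (8.7500)^0.106 = 4.0272 m/s
ΔV/Δz = (4.0272 − 3.2)/(35.0 − 4.0) = 0.8272/31.0000 = 0.02668 m/s/m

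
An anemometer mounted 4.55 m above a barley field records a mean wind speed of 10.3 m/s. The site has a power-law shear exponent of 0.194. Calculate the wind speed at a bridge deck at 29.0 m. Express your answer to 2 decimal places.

14.75 m/s

Power-law profile: V₂ = V₁ · (z₂/z₁)^α
V₂ = 10.3 × (29.0/4.55)^0.194 = 10.3 × (6.3736)^0.194
    = 10.3 × 1.4324 = 14.7533 m/s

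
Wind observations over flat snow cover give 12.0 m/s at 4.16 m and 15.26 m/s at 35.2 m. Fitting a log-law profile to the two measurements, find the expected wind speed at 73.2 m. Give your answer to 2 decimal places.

16.38 m/s

Log law: V ∝ ln(z/z₀). From the pair, with r = V₁/V₂ = 0.78637,
ln z₀ = (ln z₁ − r·ln z₂)/(1 − r) = (1.4255 − 0.78637×3.5610)/0.21363 = -6.4353 → z₀ = 0.001604 m
V₃ = V₁ · ln(z₃/z₀)/ln(z₁/z₀) = 12.0 × 10.7285/7.8609 = 16.3777 m/s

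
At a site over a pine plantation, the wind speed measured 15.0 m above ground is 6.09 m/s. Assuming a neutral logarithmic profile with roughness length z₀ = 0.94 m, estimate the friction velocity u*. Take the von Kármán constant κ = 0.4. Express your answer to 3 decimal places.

Log law: V(z) = (u*/κ) · ln(z/z₀) ⇒ u* = κ · V / ln(z/z₀)
u* = 0.4 × 6.09 / ln(15.0/0.94) = 0.4 × 6.09 / 2.7699
   = 2.4360 / 2.7699 = 0.8794 m/s

u* ≈ 0.879 m/s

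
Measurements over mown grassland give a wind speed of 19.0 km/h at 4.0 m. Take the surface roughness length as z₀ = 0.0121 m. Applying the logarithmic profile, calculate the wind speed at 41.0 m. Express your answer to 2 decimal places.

26.62 km/h

Log law: V(z) ∝ ln(z/z₀), so V₂/V₁ = ln(z₂/z₀) / ln(z₁/z₀).
ln(41.0/0.0121) = 8.1281, ln(4.0/0.0121) = 5.8008
V₂ = 19.0 × 8.1281/5.8008 = 19.0 × 1.4012 = 26.6227 km/h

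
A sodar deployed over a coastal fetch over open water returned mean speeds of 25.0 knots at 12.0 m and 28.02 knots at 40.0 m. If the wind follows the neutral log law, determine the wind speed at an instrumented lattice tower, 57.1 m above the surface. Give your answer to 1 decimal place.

28.9 knots

Log law: V ∝ ln(z/z₀). From the pair, with r = V₁/V₂ = 0.89222,
ln z₀ = (ln z₁ − r·ln z₂)/(1 − r) = (2.4849 − 0.89222×3.6889)/0.10778 = -7.4818 → z₀ = 0.0005633 m
V₃ = V₁ · ln(z₃/z₀)/ln(z₁/z₀) = 25.0 × 11.5266/9.9667 = 28.9128 knots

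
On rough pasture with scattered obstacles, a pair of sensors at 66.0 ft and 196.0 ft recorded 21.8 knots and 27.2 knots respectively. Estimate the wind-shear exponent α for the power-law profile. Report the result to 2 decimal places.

Power law: V₂/V₁ = (z₂/z₁)^α ⇒ α = ln(V₂/V₁) / ln(z₂/z₁)
α = ln(27.2/21.8) / ln(196.0/66.0) = ln(1.2477) / ln(2.9697)
  = 0.22131 / 1.08846 = 0.20332

α ≈ 0.20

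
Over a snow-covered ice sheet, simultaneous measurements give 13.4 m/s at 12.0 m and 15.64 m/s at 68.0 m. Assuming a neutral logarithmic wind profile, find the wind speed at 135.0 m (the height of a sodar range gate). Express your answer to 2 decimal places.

16.53 m/s

Log law: V ∝ ln(z/z₀). From the pair, with r = V₁/V₂ = 0.85678,
ln z₀ = (ln z₁ − r·ln z₂)/(1 − r) = (2.4849 − 0.85678×4.2195)/0.14322 = -7.8917 → z₀ = 0.0003738 m
V₃ = V₁ · ln(z₃/z₀)/ln(z₁/z₀) = 13.4 × 12.7970/10.3766 = 16.5256 m/s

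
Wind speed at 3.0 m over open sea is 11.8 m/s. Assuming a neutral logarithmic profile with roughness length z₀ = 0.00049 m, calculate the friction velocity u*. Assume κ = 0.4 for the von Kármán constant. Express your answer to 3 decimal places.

u* ≈ 0.541 m/s

Log law: V(z) = (u*/κ) · ln(z/z₀) ⇒ u* = κ · V / ln(z/z₀)
u* = 0.4 × 11.8 / ln(3.0/0.00049) = 0.4 × 11.8 / 8.7197
   = 4.7200 / 8.7197 = 0.5413 m/s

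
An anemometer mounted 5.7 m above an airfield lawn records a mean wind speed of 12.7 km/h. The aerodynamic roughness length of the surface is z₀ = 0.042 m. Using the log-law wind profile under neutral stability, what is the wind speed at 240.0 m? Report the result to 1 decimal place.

Log law: V(z) ∝ ln(z/z₀), so V₂/V₁ = ln(z₂/z₀) / ln(z₁/z₀).
ln(240.0/0.042) = 8.6507, ln(5.7/0.042) = 4.9106
V₂ = 12.7 × 8.6507/4.9106 = 12.7 × 1.7617 = 22.3731 km/h

22.4 km/h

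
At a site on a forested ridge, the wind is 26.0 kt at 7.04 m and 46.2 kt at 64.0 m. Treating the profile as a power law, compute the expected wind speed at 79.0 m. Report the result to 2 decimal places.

First find α: α = ln(V₂/V₁)/ln(z₂/z₁) = ln(46.2/26.0)/ln(64.0/7.04) = 0.57488/2.20727 = 0.2604
Extrapolate from 64.0 m to 79.0 m: V₃ = 46.2 × (79.0/64.0)^0.2604 = 46.2 × 1.0564 = 48.8044 kt

48.80 kt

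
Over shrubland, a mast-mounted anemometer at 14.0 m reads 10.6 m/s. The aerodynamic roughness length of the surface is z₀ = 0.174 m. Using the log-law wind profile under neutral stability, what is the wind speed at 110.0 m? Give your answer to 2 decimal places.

15.58 m/s

Log law: V(z) ∝ ln(z/z₀), so V₂/V₁ = ln(z₂/z₀) / ln(z₁/z₀).
ln(110.0/0.174) = 6.4492, ln(14.0/0.174) = 4.3878
V₂ = 10.6 × 6.4492/4.3878 = 10.6 × 1.4698 = 15.5800 m/s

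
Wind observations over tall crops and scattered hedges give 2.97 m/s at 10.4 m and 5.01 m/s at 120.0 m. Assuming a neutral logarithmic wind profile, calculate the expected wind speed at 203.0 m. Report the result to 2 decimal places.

5.45 m/s

Log law: V ∝ ln(z/z₀). From the pair, with r = V₁/V₂ = 0.59281,
ln z₀ = (ln z₁ − r·ln z₂)/(1 − r) = (2.3418 − 0.59281×4.7875)/0.40719 = -1.2188 → z₀ = 0.2956 m
V₃ = V₁ · ln(z₃/z₀)/ln(z₁/z₀) = 2.97 × 6.5320/3.5606 = 5.4485 m/s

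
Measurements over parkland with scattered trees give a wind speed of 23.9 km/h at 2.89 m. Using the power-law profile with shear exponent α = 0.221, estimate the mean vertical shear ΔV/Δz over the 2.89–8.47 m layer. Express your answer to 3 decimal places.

1.149 km/h/m

Power law: V₂ = V₁ · (z₂/z₁)^α = 23.9 × (2.9308)^0.221 = 30.3111 km/h
ΔV/Δz = (30.3111 − 23.9)/(8.47 − 2.89) = 6.4111/5.5800 = 1.14894 km/h/m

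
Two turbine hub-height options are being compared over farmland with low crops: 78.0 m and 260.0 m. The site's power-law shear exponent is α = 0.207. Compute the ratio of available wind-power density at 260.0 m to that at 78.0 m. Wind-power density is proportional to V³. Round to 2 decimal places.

Speed ratio: V_B/V_A = (z_B/z_A)^α = (260.0/78.0)^0.207 = (3.3333)^0.207 = 1.28303
Power-density ratio: P_B/P_A = (V_B/V_A)³ = (1.28303)³ = 2.11207

2.11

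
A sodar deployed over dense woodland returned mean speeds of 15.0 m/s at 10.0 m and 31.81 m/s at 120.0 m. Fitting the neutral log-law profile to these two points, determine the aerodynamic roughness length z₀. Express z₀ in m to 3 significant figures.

Log law: V(z) ∝ ln(z/z₀). With r = V₁/V₂ = 15.0/31.81 = 0.47155,
r · ln(z₂/z₀) = ln(z₁/z₀) ⇒ ln z₀ = (ln z₁ − r·ln z₂)/(1 − r)
ln z₀ = (2.30259 − 0.47155×4.78749) / 0.52845 = 0.0852
z₀ = exp(0.0852) = 1.089 m

z₀ ≈ 1.09 m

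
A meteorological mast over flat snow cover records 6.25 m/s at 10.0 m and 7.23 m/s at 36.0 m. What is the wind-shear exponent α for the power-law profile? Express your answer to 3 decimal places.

α ≈ 0.114

Power law: V₂/V₁ = (z₂/z₁)^α ⇒ α = ln(V₂/V₁) / ln(z₂/z₁)
α = ln(7.23/6.25) / ln(36.0/10.0) = ln(1.1568) / ln(3.6000)
  = 0.14566 / 1.28093 = 0.11371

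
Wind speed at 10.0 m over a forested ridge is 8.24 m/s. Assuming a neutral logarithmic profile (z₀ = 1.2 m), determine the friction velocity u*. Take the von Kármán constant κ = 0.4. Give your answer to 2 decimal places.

Log law: V(z) = (u*/κ) · ln(z/z₀) ⇒ u* = κ · V / ln(z/z₀)
u* = 0.4 × 8.24 / ln(10.0/1.2) = 0.4 × 8.24 / 2.1203
   = 3.2960 / 2.1203 = 1.5545 m/s

u* ≈ 1.55 m/s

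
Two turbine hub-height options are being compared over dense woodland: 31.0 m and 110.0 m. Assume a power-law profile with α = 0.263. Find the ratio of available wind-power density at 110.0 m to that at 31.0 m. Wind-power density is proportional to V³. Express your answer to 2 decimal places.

Speed ratio: V_B/V_A = (z_B/z_A)^α = (110.0/31.0)^0.263 = (3.5484)^0.263 = 1.39527
Power-density ratio: P_B/P_A = (V_B/V_A)³ = (1.39527)³ = 2.71628

2.72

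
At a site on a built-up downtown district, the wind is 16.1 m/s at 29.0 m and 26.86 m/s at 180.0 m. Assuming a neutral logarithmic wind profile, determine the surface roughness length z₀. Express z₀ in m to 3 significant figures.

Log law: V(z) ∝ ln(z/z₀). With r = V₁/V₂ = 16.1/26.86 = 0.59940,
r · ln(z₂/z₀) = ln(z₁/z₀) ⇒ ln z₀ = (ln z₁ − r·ln z₂)/(1 − r)
ln z₀ = (3.36730 − 0.59940×5.19296) / 0.40060 = 0.6356
z₀ = exp(0.6356) = 1.888 m

z₀ ≈ 1.89 m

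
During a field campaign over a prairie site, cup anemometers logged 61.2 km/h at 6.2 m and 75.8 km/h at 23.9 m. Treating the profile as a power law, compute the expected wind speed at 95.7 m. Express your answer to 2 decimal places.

94.45 km/h

First find α: α = ln(V₂/V₁)/ln(z₂/z₁) = ln(75.8/61.2)/ln(23.9/6.2) = 0.21395/1.34933 = 0.1586
Extrapolate from 23.9 m to 95.7 m: V₃ = 75.8 × (95.7/23.9)^0.1586 = 75.8 × 1.2460 = 94.4505 km/h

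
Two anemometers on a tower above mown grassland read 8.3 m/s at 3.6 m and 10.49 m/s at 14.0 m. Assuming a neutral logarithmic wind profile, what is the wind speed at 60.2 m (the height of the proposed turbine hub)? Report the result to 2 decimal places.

Log law: V ∝ ln(z/z₀). From the pair, with r = V₁/V₂ = 0.79123,
ln z₀ = (ln z₁ − r·ln z₂)/(1 − r) = (1.2809 − 0.79123×2.6391)/0.20877 = -3.8663 → z₀ = 0.02094 m
V₃ = V₁ · ln(z₃/z₀)/ln(z₁/z₀) = 8.3 × 7.9640/5.1472 = 12.8420 m/s

12.84 m/s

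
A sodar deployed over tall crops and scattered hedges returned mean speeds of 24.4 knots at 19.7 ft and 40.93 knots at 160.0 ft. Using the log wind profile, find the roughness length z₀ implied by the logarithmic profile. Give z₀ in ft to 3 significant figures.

Log law: V(z) ∝ ln(z/z₀). With r = V₁/V₂ = 24.4/40.93 = 0.59614,
r · ln(z₂/z₀) = ln(z₁/z₀) ⇒ ln z₀ = (ln z₁ − r·ln z₂)/(1 − r)
ln z₀ = (2.98062 − 0.59614×5.07517) / 0.40386 = -0.1112
z₀ = exp(-0.1112) = 0.8948 ft

z₀ ≈ 0.895 ft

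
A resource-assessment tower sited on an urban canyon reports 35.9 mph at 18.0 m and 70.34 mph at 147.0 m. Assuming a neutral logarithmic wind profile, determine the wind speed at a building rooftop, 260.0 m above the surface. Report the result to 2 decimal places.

Log law: V ∝ ln(z/z₀). From the pair, with r = V₁/V₂ = 0.51038,
ln z₀ = (ln z₁ − r·ln z₂)/(1 − r) = (2.8904 − 0.51038×4.9904)/0.48962 = 0.7013 → z₀ = 2.016 m
V₃ = V₁ · ln(z₃/z₀)/ln(z₁/z₀) = 35.9 × 4.8594/2.1891 = 79.6918 mph

79.69 mph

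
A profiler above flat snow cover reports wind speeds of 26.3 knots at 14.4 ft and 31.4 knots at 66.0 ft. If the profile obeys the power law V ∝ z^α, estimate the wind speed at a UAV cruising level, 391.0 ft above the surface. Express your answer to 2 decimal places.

First find α: α = ln(V₂/V₁)/ln(z₂/z₁) = ln(31.4/26.3)/ln(66.0/14.4) = 0.17724/1.52243 = 0.1164
Extrapolate from 66.0 ft to 391.0 ft: V₃ = 31.4 × (391.0/66.0)^0.1164 = 31.4 × 1.2301 = 38.6259 knots

38.63 knots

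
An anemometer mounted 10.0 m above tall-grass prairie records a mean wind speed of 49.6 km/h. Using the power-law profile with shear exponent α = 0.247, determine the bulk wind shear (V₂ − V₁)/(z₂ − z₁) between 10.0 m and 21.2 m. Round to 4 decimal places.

Power law: V₂ = V₁ · (z₂/z₁)^α = 49.6 × (2.1200)^0.247 = 59.7154 km/h
ΔV/Δz = (59.7154 − 49.6)/(21.2 − 10.0) = 10.1154/11.2000 = 0.90316 km/h/m

0.9032 km/h/m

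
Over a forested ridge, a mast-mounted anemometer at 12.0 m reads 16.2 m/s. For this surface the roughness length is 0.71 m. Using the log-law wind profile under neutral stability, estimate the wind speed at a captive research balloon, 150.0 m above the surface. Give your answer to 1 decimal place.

Log law: V(z) ∝ ln(z/z₀), so V₂/V₁ = ln(z₂/z₀) / ln(z₁/z₀).
ln(150.0/0.71) = 5.3531, ln(12.0/0.71) = 2.8274
V₂ = 16.2 × 5.3531/2.8274 = 16.2 × 1.8933 = 30.6715 m/s

30.7 m/s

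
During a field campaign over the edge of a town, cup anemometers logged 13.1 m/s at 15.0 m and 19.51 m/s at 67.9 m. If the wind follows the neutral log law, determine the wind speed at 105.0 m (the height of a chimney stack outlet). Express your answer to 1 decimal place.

21.4 m/s

Log law: V ∝ ln(z/z₀). From the pair, with r = V₁/V₂ = 0.67145,
ln z₀ = (ln z₁ − r·ln z₂)/(1 − r) = (2.7081 − 0.67145×4.2180)/0.32855 = -0.3779 → z₀ = 0.6853 m
V₃ = V₁ · ln(z₃/z₀)/ln(z₁/z₀) = 13.1 × 5.0318/3.0859 = 21.3605 m/s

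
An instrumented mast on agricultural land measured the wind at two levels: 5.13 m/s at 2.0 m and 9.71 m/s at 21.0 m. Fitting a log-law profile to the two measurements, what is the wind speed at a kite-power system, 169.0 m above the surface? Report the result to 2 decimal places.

Log law: V ∝ ln(z/z₀). From the pair, with r = V₁/V₂ = 0.52832,
ln z₀ = (ln z₁ − r·ln z₂)/(1 − r) = (0.6931 − 0.52832×3.0445)/0.47168 = -1.9406 → z₀ = 0.1436 m
V₃ = V₁ · ln(z₃/z₀)/ln(z₁/z₀) = 5.13 × 7.0705/2.6337 = 13.7719 m/s

13.77 m/s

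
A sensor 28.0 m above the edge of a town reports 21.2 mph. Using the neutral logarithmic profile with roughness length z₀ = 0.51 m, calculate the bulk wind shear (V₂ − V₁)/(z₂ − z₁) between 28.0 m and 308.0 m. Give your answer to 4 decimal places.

Log law: V₂ = V₁ · ln(z₂/z₀)/ln(z₁/z₀) = 21.2 × 6.4034/4.0055 = 33.8912 mph
ΔV/Δz = (33.8912 − 21.2)/(308.0 − 28.0) = 12.6912/280.0000 = 0.04533 mph/m

0.0453 mph/m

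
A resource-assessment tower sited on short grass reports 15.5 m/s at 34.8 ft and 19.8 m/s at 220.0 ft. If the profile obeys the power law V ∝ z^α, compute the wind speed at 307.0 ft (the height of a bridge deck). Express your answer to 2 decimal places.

First find α: α = ln(V₂/V₁)/ln(z₂/z₁) = ln(19.8/15.5)/ln(220.0/34.8) = 0.24484/1.84401 = 0.1328
Extrapolate from 220.0 ft to 307.0 ft: V₃ = 19.8 × (307.0/220.0)^0.1328 = 19.8 × 1.0452 = 20.6957 m/s

20.70 m/s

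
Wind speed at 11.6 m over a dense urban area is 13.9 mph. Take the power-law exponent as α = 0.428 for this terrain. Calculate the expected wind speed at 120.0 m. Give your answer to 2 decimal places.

37.78 mph

Power-law profile: V₂ = V₁ · (z₂/z₁)^α
V₂ = 13.9 × (120.0/11.6)^0.428 = 13.9 × (10.3448)^0.428
    = 13.9 × 2.7183 = 37.7847 mph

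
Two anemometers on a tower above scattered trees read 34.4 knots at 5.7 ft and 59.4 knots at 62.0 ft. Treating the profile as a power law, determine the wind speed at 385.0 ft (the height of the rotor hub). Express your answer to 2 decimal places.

90.22 knots

First find α: α = ln(V₂/V₁)/ln(z₂/z₁) = ln(59.4/34.4)/ln(62.0/5.7) = 0.54624/2.38667 = 0.2289
Extrapolate from 62.0 ft to 385.0 ft: V₃ = 59.4 × (385.0/62.0)^0.2289 = 59.4 × 1.5188 = 90.2187 knots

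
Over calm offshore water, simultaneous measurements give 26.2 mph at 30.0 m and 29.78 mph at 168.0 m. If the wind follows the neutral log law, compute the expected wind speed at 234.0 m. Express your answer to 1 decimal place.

30.5 mph

Log law: V ∝ ln(z/z₀). From the pair, with r = V₁/V₂ = 0.87979,
ln z₀ = (ln z₁ − r·ln z₂)/(1 − r) = (3.4012 − 0.87979×5.1240)/0.12021 = -9.2068 → z₀ = 0.0001004 m
V₃ = V₁ · ln(z₃/z₀)/ln(z₁/z₀) = 26.2 × 14.6621/12.6080 = 30.4686 mph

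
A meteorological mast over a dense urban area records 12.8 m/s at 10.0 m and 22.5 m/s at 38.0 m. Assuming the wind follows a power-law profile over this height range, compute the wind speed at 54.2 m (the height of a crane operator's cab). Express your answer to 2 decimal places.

First find α: α = ln(V₂/V₁)/ln(z₂/z₁) = ln(22.5/12.8)/ln(38.0/10.0) = 0.56407/1.33500 = 0.4225
Extrapolate from 38.0 m to 54.2 m: V₃ = 22.5 × (54.2/38.0)^0.4225 = 22.5 × 1.1619 = 26.1422 m/s

26.14 m/s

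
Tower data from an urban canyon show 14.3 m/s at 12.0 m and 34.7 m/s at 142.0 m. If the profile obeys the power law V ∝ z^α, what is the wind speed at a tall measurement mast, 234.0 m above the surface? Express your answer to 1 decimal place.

First find α: α = ln(V₂/V₁)/ln(z₂/z₁) = ln(34.7/14.3)/ln(142.0/12.0) = 0.88648/2.47092 = 0.3588
Extrapolate from 142.0 m to 234.0 m: V₃ = 34.7 × (234.0/142.0)^0.3588 = 34.7 × 1.1963 = 41.5103 m/s

41.5 m/s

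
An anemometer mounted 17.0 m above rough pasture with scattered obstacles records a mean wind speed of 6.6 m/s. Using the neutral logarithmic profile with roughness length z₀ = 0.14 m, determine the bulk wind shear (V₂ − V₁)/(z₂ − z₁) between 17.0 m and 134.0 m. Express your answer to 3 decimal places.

0.024 m/s/m

Log law: V₂ = V₁ · ln(z₂/z₀)/ln(z₁/z₀) = 6.6 × 6.8640/4.7993 = 9.4393 m/s
ΔV/Δz = (9.4393 − 6.6)/(134.0 − 17.0) = 2.8393/117.0000 = 0.02427 m/s/m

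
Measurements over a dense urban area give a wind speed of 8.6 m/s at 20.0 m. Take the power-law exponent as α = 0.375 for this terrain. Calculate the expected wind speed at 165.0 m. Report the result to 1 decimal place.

19.0 m/s

Power-law profile: V₂ = V₁ · (z₂/z₁)^α
V₂ = 8.6 × (165.0/20.0)^0.375 = 8.6 × (8.2500)^0.375
    = 8.6 × 2.2063 = 18.9744 m/s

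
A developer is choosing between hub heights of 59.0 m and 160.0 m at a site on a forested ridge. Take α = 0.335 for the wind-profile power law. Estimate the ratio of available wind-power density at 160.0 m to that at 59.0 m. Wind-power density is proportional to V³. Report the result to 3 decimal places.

Speed ratio: V_B/V_A = (z_B/z_A)^α = (160.0/59.0)^0.335 = (2.7119)^0.335 = 1.39683
Power-density ratio: P_B/P_A = (V_B/V_A)³ = (1.39683)³ = 2.72543

2.725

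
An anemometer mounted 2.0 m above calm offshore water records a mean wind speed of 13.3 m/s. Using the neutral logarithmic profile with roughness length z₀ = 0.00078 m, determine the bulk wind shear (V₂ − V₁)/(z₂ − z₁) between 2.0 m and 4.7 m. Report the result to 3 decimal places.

Log law: V₂ = V₁ · ln(z₂/z₀)/ln(z₁/z₀) = 13.3 × 8.7038/7.8494 = 14.7477 m/s
ΔV/Δz = (14.7477 − 13.3)/(4.7 − 2.0) = 1.4477/2.7000 = 0.53619 m/s/m

0.536 m/s/m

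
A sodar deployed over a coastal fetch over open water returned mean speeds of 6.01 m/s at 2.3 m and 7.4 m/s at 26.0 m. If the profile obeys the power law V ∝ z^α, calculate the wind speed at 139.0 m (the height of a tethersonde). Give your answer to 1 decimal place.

8.5 m/s

First find α: α = ln(V₂/V₁)/ln(z₂/z₁) = ln(7.4/6.01)/ln(26.0/2.3) = 0.20806/2.42519 = 0.0858
Extrapolate from 26.0 m to 139.0 m: V₃ = 7.4 × (139.0/26.0)^0.0858 = 7.4 × 1.1547 = 8.5446 m/s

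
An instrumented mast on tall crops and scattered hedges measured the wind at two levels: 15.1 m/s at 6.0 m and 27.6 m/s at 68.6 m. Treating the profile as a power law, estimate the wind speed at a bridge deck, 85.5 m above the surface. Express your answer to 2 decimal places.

29.15 m/s

First find α: α = ln(V₂/V₁)/ln(z₂/z₁) = ln(27.6/15.1)/ln(68.6/6.0) = 0.60312/2.43653 = 0.2475
Extrapolate from 68.6 m to 85.5 m: V₃ = 27.6 × (85.5/68.6)^0.2475 = 27.6 × 1.0560 = 29.1463 m/s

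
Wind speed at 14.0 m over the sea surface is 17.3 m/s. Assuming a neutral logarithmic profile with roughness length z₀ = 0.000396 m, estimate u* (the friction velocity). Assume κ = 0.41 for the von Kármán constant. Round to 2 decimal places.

Log law: V(z) = (u*/κ) · ln(z/z₀) ⇒ u* = κ · V / ln(z/z₀)
u* = 0.41 × 17.3 / ln(14.0/0.000396) = 0.41 × 17.3 / 10.4732
   = 7.0930 / 10.4732 = 0.6773 m/s

u* ≈ 0.68 m/s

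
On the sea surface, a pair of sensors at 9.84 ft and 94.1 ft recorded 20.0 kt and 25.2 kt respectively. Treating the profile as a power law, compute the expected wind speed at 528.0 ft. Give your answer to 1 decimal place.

First find α: α = ln(V₂/V₁)/ln(z₂/z₁) = ln(25.2/20.0)/ln(94.1/9.84) = 0.23111/2.25790 = 0.1024
Extrapolate from 94.1 ft to 528.0 ft: V₃ = 25.2 × (528.0/94.1)^0.1024 = 25.2 × 1.1931 = 30.0656 kt

30.1 kt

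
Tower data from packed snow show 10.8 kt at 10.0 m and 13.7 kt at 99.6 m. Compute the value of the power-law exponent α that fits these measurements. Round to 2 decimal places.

α ≈ 0.10

Power law: V₂/V₁ = (z₂/z₁)^α ⇒ α = ln(V₂/V₁) / ln(z₂/z₁)
α = ln(13.7/10.8) / ln(99.6/10.0) = ln(1.2685) / ln(9.9600)
  = 0.23785 / 2.29858 = 0.10348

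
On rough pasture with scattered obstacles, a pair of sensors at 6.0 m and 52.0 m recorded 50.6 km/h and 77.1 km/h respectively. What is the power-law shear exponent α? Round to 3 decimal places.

Power law: V₂/V₁ = (z₂/z₁)^α ⇒ α = ln(V₂/V₁) / ln(z₂/z₁)
α = ln(77.1/50.6) / ln(52.0/6.0) = ln(1.5237) / ln(8.6667)
  = 0.42115 / 2.15948 = 0.19502

α ≈ 0.195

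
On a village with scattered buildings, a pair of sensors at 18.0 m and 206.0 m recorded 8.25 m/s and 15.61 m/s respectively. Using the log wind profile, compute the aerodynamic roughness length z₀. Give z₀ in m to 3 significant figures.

Log law: V(z) ∝ ln(z/z₀). With r = V₁/V₂ = 8.25/15.61 = 0.52851,
r · ln(z₂/z₀) = ln(z₁/z₀) ⇒ ln z₀ = (ln z₁ − r·ln z₂)/(1 − r)
ln z₀ = (2.89037 − 0.52851×5.32788) / 0.47149 = 0.1581
z₀ = exp(0.1581) = 1.171 m

z₀ ≈ 1.17 m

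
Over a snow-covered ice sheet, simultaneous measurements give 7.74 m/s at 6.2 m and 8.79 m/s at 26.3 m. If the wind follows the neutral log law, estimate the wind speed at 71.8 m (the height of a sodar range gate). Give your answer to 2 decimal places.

9.52 m/s

Log law: V ∝ ln(z/z₀). From the pair, with r = V₁/V₂ = 0.88055,
ln z₀ = (ln z₁ − r·ln z₂)/(1 − r) = (1.8245 − 0.88055×3.2696)/0.11945 = -8.8273 → z₀ = 0.0001467 m
V₃ = V₁ · ln(z₃/z₀)/ln(z₁/z₀) = 7.74 × 13.1012/10.6519 = 9.5198 m/s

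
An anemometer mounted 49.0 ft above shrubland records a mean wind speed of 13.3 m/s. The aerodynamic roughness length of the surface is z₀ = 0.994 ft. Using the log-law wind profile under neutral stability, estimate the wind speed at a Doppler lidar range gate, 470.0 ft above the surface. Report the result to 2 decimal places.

Log law: V(z) ∝ ln(z/z₀), so V₂/V₁ = ln(z₂/z₀) / ln(z₁/z₀).
ln(470.0/0.994) = 6.1588, ln(49.0/0.994) = 3.8978
V₂ = 13.3 × 6.1588/3.8978 = 13.3 × 1.5800 = 21.0146 m/s

21.01 m/s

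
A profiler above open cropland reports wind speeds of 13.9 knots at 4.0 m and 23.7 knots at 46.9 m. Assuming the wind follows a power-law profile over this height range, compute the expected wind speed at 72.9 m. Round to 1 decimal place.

26.1 knots

First find α: α = ln(V₂/V₁)/ln(z₂/z₁) = ln(23.7/13.9)/ln(46.9/4.0) = 0.53359/2.46172 = 0.2168
Extrapolate from 46.9 m to 72.9 m: V₃ = 23.7 × (72.9/46.9)^0.2168 = 23.7 × 1.1003 = 26.0776 knots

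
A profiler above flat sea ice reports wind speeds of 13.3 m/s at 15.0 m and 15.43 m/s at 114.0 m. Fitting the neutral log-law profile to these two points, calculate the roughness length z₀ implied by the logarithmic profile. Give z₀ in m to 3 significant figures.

z₀ ≈ 0.0000474 m

Log law: V(z) ∝ ln(z/z₀). With r = V₁/V₂ = 13.3/15.43 = 0.86196,
r · ln(z₂/z₀) = ln(z₁/z₀) ⇒ ln z₀ = (ln z₁ − r·ln z₂)/(1 − r)
ln z₀ = (2.70805 − 0.86196×4.73620) / 0.13804 = -9.9560
z₀ = exp(-9.9560) = 0.00004744 m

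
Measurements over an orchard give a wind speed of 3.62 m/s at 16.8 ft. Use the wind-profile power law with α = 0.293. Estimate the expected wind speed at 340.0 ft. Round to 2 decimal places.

Power-law profile: V₂ = V₁ · (z₂/z₁)^α
V₂ = 3.62 × (340.0/16.8)^0.293 = 3.62 × (20.2381)^0.293
    = 3.62 × 2.4138 = 8.7381 m/s

8.74 m/s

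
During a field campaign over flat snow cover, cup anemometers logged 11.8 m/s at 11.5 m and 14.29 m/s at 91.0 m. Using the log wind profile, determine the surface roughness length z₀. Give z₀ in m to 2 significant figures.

z₀ ≈ 0.00064 m

Log law: V(z) ∝ ln(z/z₀). With r = V₁/V₂ = 11.8/14.29 = 0.82575,
r · ln(z₂/z₀) = ln(z₁/z₀) ⇒ ln z₀ = (ln z₁ − r·ln z₂)/(1 − r)
ln z₀ = (2.44235 − 0.82575×4.51086) / 0.17425 = -7.3602
z₀ = exp(-7.3602) = 0.0006360 m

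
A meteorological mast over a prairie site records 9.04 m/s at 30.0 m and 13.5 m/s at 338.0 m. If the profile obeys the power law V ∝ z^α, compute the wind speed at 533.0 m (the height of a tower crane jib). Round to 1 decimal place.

First find α: α = ln(V₂/V₁)/ln(z₂/z₁) = ln(13.5/9.04)/ln(338.0/30.0) = 0.40103/2.42185 = 0.1656
Extrapolate from 338.0 m to 533.0 m: V₃ = 13.5 × (533.0/338.0)^0.1656 = 13.5 × 1.0783 = 14.5576 m/s

14.6 m/s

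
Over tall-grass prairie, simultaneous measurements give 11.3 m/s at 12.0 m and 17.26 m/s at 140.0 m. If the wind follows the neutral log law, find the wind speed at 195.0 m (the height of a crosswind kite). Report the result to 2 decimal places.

Log law: V ∝ ln(z/z₀). From the pair, with r = V₁/V₂ = 0.65469,
ln z₀ = (ln z₁ − r·ln z₂)/(1 − r) = (2.4849 − 0.65469×4.9416)/0.34531 = -2.1730 → z₀ = 0.1138 m
V₃ = V₁ · ln(z₃/z₀)/ln(z₁/z₀) = 11.3 × 7.4460/4.6579 = 18.0639 m/s

18.06 m/s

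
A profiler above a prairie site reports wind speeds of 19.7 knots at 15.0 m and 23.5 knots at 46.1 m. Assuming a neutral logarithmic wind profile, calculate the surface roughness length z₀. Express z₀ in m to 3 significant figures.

z₀ ≈ 0.0445 m

Log law: V(z) ∝ ln(z/z₀). With r = V₁/V₂ = 19.7/23.5 = 0.83830,
r · ln(z₂/z₀) = ln(z₁/z₀) ⇒ ln z₀ = (ln z₁ − r·ln z₂)/(1 − r)
ln z₀ = (2.70805 − 0.83830×3.83081) / 0.16170 = -3.1126
z₀ = exp(-3.1126) = 0.04449 m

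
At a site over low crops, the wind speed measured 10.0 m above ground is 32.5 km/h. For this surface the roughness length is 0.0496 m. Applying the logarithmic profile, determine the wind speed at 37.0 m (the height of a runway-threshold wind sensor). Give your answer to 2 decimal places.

Log law: V(z) ∝ ln(z/z₀), so V₂/V₁ = ln(z₂/z₀) / ln(z₁/z₀).
ln(37.0/0.0496) = 6.6147, ln(10.0/0.0496) = 5.3063
V₂ = 32.5 × 6.6147/5.3063 = 32.5 × 1.2466 = 40.5132 km/h

40.51 km/h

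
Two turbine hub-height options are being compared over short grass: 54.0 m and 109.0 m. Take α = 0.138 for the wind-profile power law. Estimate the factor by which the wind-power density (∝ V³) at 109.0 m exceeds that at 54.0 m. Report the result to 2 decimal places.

1.34

Speed ratio: V_B/V_A = (z_B/z_A)^α = (109.0/54.0)^0.138 = (2.0185)^0.138 = 1.10178
Power-density ratio: P_B/P_A = (V_B/V_A)³ = (1.10178)³ = 1.33747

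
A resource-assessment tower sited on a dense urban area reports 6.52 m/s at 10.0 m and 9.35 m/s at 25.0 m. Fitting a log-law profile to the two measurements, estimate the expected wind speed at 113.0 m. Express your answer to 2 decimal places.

Log law: V ∝ ln(z/z₀). From the pair, with r = V₁/V₂ = 0.69733,
ln z₀ = (ln z₁ − r·ln z₂)/(1 − r) = (2.3026 − 0.69733×3.2189)/0.30267 = 0.1916 → z₀ = 1.211 m
V₃ = V₁ · ln(z₃/z₀)/ln(z₁/z₀) = 6.52 × 4.5358/2.1110 = 14.0091 m/s

14.01 m/s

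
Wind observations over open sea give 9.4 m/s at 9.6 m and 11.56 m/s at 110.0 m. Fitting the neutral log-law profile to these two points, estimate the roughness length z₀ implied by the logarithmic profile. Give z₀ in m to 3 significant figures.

z₀ ≈ 0.000236 m

Log law: V(z) ∝ ln(z/z₀). With r = V₁/V₂ = 9.4/11.56 = 0.81315,
r · ln(z₂/z₀) = ln(z₁/z₀) ⇒ ln z₀ = (ln z₁ − r·ln z₂)/(1 − r)
ln z₀ = (2.26176 − 0.81315×4.70048) / 0.18685 = -8.3512
z₀ = exp(-8.3512) = 0.0002361 m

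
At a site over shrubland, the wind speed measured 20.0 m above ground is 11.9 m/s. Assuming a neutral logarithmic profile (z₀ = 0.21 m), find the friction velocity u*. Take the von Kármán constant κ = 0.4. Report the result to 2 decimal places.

u* ≈ 1.04 m/s

Log law: V(z) = (u*/κ) · ln(z/z₀) ⇒ u* = κ · V / ln(z/z₀)
u* = 0.4 × 11.9 / ln(20.0/0.21) = 0.4 × 11.9 / 4.5564
   = 4.7600 / 4.5564 = 1.0447 m/s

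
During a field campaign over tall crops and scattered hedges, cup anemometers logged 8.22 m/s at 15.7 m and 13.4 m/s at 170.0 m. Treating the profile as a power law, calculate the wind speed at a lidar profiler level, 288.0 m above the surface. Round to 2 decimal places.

First find α: α = ln(V₂/V₁)/ln(z₂/z₁) = ln(13.4/8.22)/ln(170.0/15.7) = 0.48868/2.38214 = 0.2051
Extrapolate from 170.0 m to 288.0 m: V₃ = 13.4 × (288.0/170.0)^0.2051 = 13.4 × 1.1142 = 14.9304 m/s

14.93 m/s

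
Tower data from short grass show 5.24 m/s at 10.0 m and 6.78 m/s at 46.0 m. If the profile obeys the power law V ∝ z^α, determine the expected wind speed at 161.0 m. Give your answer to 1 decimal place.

8.4 m/s

First find α: α = ln(V₂/V₁)/ln(z₂/z₁) = ln(6.78/5.24)/ln(46.0/10.0) = 0.25766/1.52606 = 0.1688
Extrapolate from 46.0 m to 161.0 m: V₃ = 6.78 × (161.0/46.0)^0.1688 = 6.78 × 1.2355 = 8.3770 m/s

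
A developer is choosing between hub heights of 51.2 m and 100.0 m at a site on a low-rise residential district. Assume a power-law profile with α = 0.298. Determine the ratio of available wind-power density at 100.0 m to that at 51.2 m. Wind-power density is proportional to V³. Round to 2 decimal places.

Speed ratio: V_B/V_A = (z_B/z_A)^α = (100.0/51.2)^0.298 = (1.9531)^0.298 = 1.22078
Power-density ratio: P_B/P_A = (V_B/V_A)³ = (1.22078)³ = 1.81933

1.82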